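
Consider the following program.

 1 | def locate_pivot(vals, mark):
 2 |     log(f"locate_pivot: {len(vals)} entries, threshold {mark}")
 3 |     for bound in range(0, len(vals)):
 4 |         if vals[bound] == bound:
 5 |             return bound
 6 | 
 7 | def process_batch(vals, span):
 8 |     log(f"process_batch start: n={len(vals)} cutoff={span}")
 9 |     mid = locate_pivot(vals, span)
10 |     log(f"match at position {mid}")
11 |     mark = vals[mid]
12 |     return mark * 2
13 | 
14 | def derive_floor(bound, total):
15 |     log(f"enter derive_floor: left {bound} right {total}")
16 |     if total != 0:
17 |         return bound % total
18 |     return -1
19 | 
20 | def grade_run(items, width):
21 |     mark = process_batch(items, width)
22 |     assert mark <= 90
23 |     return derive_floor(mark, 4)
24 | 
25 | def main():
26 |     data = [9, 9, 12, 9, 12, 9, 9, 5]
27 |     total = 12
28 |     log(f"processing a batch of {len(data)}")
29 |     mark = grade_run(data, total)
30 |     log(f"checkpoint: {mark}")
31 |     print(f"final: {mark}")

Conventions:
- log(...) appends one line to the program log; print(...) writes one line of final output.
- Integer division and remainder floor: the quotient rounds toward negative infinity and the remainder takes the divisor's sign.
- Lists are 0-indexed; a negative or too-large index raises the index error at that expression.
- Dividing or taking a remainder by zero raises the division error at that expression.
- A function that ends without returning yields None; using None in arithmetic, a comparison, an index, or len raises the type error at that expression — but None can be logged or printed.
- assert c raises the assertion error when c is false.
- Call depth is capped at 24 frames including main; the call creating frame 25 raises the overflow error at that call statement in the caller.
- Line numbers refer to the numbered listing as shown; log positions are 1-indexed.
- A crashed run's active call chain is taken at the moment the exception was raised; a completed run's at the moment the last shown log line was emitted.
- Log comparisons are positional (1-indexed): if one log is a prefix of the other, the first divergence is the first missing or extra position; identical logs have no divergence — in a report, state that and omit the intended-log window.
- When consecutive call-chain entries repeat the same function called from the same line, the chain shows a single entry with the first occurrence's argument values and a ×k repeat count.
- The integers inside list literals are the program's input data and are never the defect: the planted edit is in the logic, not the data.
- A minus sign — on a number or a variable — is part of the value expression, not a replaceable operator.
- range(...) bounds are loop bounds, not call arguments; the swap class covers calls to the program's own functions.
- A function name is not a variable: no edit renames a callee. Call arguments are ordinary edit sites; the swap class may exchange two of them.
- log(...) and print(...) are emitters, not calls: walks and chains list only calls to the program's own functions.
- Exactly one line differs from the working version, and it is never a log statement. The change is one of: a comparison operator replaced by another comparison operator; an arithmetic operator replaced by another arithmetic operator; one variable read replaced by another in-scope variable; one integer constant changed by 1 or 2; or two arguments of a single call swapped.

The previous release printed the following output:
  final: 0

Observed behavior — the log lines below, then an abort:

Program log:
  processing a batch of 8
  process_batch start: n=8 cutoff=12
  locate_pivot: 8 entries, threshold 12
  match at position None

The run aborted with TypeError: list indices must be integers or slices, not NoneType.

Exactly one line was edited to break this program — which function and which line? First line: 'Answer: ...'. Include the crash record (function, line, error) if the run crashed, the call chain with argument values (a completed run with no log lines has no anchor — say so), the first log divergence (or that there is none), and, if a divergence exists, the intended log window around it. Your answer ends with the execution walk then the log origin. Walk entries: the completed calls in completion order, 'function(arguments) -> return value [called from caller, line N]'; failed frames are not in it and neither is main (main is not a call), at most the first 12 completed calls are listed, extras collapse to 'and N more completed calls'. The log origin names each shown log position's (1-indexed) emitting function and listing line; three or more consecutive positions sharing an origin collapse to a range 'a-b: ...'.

Answer: the defect is in locate_pivot at line 4.
Key fact: Everything matches until log position 4, which reads 'match at position None' in place of 'match at position 2'.
Crash: process_batch, line 11, TypeError.
Call chain: main -> grade_run([9, 9, 12, 9, 12, 9, 9, 5], 12) (called at line 29) -> process_batch([9, 9, 12, 9, 12, 9, 9, 5], 12) (called at line 21).
First divergence: position 4; shown 'match at position None' vs intended 'match at position 2'.
Intended log window:
  2: process_batch start: n=8 cutoff=12
  3: locate_pivot: 8 entries, threshold 12
  4: match at position 2
  5: enter derive_floor: left 24 right 4
Execution walk:
  locate_pivot([9, 9, 12, 9, 12, 9, 9, 5], 12) -> None  [called from process_batch, line 9]
Log origin:
  1: emitted by main (line 28)
  2: emitted by process_batch (line 8)
  3: emitted by locate_pivot (line 2)
  4: emitted by process_batch (line 10)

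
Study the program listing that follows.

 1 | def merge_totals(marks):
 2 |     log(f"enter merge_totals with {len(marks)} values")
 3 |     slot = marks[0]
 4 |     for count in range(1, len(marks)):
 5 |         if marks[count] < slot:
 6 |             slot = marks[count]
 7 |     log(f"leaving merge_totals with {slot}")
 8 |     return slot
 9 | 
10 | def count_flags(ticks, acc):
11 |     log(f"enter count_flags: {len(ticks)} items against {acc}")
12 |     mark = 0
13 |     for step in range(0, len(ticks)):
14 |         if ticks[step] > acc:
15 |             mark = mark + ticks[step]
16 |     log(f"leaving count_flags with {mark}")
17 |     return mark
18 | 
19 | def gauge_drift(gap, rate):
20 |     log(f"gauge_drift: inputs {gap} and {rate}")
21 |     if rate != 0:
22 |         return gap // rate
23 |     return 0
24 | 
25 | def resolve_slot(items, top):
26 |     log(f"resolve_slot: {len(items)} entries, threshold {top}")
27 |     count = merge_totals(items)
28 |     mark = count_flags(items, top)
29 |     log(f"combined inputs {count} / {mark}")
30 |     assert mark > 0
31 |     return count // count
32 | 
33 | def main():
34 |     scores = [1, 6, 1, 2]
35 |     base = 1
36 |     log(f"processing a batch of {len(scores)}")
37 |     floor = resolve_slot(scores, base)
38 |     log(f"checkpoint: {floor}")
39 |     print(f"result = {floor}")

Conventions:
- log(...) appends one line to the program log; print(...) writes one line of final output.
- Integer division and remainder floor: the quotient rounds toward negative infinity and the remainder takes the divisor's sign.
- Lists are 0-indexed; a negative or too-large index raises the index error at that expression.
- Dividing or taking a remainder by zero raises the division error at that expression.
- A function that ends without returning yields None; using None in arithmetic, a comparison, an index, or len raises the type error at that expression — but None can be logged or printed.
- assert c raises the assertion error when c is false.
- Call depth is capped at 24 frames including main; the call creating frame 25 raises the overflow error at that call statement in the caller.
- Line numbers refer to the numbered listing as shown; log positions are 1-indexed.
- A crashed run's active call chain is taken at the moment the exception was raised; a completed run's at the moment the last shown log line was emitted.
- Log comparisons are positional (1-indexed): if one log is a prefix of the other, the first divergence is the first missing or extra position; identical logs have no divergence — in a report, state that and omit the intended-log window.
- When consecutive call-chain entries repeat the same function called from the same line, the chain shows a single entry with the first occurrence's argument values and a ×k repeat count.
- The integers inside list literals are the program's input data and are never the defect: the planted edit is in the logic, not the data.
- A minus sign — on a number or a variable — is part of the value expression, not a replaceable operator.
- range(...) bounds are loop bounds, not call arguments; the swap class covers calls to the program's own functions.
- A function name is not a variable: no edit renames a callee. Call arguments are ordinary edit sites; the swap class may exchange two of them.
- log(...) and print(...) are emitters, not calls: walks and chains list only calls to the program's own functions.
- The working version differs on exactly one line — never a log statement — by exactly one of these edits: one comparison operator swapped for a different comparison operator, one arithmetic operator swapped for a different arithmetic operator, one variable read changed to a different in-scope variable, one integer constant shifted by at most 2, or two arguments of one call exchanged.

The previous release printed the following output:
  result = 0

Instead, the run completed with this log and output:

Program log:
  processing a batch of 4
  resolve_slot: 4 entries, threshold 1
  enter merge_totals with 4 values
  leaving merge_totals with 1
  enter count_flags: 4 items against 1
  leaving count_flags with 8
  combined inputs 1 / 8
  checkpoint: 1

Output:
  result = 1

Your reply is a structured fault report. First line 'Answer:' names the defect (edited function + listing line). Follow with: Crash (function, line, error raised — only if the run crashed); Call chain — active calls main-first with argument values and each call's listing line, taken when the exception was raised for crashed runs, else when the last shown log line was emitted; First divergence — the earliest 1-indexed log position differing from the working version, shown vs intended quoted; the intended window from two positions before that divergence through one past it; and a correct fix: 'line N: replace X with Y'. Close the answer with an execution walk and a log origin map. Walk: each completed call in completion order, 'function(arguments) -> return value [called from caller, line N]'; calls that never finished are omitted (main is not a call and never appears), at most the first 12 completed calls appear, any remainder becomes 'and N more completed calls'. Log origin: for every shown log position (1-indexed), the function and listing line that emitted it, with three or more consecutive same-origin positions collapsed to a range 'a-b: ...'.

Answer: the defect is in resolve_slot at line 31.
Key fact: The earliest visible damage is log position 8 — 'checkpoint: 1' rather than the intended 'checkpoint: 0'.
Call chain: main.
First divergence: position 8 — shown 'checkpoint: 1', intended 'checkpoint: 0'.
Intended log window:
  6: leaving count_flags with 8
  7: combined inputs 1 / 8
  8: checkpoint: 0
Execution walk:
  merge_totals([1, 6, 1, 2]) -> 1  [called from resolve_slot, line 27]
  count_flags([1, 6, 1, 2], 1) -> 8  [called from resolve_slot, line 28]
  resolve_slot([1, 6, 1, 2], 1) -> 1  [called from main, line 37]
Log line origins:
  1 — main, line 36
  2 — resolve_slot, line 26
  3 — merge_totals, line 2
  4 — merge_totals, line 7
  5 — count_flags, line 11
  6 — count_flags, line 16
  7 — resolve_slot, line 29
  8 — main, line 38
A correct fix: line 31: replace `count // count` with `count // mark`.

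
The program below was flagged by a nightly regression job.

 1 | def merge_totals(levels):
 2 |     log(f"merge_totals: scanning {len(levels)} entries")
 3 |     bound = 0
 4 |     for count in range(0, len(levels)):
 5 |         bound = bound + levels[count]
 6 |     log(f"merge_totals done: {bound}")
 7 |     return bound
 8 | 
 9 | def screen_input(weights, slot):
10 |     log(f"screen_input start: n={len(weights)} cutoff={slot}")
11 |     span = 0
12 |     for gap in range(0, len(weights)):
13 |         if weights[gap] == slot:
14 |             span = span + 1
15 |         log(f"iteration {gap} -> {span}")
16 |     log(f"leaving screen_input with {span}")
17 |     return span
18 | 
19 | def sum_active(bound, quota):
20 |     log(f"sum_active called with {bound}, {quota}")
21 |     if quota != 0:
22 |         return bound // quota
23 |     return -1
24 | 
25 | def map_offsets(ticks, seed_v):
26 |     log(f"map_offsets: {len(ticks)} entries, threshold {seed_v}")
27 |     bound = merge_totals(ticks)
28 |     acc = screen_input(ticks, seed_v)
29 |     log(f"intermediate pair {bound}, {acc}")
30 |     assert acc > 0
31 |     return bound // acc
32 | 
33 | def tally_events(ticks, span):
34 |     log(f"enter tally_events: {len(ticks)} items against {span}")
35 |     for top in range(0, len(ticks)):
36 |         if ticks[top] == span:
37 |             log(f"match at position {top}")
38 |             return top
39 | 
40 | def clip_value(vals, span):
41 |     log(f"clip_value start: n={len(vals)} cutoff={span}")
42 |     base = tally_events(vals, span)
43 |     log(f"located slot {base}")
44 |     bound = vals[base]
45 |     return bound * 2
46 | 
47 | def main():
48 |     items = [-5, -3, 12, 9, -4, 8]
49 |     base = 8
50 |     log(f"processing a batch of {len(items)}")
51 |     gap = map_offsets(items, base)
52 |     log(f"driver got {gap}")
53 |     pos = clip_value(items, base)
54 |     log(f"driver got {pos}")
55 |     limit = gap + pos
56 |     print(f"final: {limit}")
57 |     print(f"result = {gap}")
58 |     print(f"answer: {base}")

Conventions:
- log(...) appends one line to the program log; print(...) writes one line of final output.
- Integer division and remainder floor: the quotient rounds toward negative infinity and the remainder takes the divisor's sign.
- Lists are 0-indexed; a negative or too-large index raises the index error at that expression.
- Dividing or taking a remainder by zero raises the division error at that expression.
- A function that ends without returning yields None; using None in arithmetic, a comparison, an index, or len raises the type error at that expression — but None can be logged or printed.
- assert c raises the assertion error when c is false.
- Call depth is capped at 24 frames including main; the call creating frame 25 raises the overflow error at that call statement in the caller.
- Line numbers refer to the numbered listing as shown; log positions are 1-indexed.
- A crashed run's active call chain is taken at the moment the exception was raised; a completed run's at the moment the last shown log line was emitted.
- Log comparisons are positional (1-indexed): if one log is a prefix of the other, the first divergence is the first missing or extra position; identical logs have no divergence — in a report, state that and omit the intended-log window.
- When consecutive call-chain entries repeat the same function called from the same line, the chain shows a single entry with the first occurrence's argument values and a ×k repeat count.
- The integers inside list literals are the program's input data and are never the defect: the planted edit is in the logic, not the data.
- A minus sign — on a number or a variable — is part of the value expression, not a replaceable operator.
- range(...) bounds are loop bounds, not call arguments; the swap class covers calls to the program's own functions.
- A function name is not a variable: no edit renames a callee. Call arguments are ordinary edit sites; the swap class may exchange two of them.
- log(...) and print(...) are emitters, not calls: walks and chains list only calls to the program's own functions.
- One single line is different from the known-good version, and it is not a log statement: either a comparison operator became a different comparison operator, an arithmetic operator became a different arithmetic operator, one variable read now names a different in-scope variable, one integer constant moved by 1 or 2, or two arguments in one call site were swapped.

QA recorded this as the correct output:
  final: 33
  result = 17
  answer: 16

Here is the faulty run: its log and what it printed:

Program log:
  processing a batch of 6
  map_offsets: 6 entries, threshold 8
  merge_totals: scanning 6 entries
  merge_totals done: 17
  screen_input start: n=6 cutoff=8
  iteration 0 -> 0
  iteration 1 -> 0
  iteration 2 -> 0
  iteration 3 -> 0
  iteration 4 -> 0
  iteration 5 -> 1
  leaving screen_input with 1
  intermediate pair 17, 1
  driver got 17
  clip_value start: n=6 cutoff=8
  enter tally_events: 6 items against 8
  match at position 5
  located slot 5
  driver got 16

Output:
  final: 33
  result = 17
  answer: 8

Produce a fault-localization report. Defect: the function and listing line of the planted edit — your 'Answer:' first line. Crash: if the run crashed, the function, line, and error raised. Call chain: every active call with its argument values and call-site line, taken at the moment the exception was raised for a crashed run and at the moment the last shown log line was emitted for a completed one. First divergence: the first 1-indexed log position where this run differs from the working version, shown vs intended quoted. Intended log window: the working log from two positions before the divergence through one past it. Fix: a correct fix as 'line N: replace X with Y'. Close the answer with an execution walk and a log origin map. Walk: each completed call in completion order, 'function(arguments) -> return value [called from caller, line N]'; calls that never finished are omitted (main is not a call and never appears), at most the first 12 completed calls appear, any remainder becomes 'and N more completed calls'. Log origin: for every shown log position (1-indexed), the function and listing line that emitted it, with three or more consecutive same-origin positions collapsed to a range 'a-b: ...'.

Answer: the defect is in main at line 58.
The tell: The logs agree in full; only the final output differs.
Call chain: main.
First divergence: there is none — every log position agrees.
Execution walk:
  merge_totals([-5, -3, 12, 9, -4, 8]) -> 17  [called from map_offsets, line 27]
  screen_input([-5, -3, 12, 9, -4, 8], 8) -> 1  [called from map_offsets, line 28]
  map_offsets([-5, -3, 12, 9, -4, 8], 8) -> 17  [called from main, line 51]
  tally_events([-5, -3, 12, 9, -4, 8], 8) -> 5  [called from clip_value, line 42]
  clip_value([-5, -3, 12, 9, -4, 8], 8) -> 16  [called from main, line 53]
Log origins:
  1: logged in main at line 50
  2: logged in map_offsets at line 26
  3: logged in merge_totals at line 2
  4: logged in merge_totals at line 6
  5: logged in screen_input at line 10
  6-11: logged in screen_input at line 15
  12: logged in screen_input at line 16
  13: logged in map_offsets at line 29
  14: logged in main at line 52
  15: logged in clip_value at line 41
  16: logged in tally_events at line 34
  17: logged in tally_events at line 37
  18: logged in clip_value at line 43
  19: logged in main at line 54
A correct fix: line 58: replace `base` with `pos`.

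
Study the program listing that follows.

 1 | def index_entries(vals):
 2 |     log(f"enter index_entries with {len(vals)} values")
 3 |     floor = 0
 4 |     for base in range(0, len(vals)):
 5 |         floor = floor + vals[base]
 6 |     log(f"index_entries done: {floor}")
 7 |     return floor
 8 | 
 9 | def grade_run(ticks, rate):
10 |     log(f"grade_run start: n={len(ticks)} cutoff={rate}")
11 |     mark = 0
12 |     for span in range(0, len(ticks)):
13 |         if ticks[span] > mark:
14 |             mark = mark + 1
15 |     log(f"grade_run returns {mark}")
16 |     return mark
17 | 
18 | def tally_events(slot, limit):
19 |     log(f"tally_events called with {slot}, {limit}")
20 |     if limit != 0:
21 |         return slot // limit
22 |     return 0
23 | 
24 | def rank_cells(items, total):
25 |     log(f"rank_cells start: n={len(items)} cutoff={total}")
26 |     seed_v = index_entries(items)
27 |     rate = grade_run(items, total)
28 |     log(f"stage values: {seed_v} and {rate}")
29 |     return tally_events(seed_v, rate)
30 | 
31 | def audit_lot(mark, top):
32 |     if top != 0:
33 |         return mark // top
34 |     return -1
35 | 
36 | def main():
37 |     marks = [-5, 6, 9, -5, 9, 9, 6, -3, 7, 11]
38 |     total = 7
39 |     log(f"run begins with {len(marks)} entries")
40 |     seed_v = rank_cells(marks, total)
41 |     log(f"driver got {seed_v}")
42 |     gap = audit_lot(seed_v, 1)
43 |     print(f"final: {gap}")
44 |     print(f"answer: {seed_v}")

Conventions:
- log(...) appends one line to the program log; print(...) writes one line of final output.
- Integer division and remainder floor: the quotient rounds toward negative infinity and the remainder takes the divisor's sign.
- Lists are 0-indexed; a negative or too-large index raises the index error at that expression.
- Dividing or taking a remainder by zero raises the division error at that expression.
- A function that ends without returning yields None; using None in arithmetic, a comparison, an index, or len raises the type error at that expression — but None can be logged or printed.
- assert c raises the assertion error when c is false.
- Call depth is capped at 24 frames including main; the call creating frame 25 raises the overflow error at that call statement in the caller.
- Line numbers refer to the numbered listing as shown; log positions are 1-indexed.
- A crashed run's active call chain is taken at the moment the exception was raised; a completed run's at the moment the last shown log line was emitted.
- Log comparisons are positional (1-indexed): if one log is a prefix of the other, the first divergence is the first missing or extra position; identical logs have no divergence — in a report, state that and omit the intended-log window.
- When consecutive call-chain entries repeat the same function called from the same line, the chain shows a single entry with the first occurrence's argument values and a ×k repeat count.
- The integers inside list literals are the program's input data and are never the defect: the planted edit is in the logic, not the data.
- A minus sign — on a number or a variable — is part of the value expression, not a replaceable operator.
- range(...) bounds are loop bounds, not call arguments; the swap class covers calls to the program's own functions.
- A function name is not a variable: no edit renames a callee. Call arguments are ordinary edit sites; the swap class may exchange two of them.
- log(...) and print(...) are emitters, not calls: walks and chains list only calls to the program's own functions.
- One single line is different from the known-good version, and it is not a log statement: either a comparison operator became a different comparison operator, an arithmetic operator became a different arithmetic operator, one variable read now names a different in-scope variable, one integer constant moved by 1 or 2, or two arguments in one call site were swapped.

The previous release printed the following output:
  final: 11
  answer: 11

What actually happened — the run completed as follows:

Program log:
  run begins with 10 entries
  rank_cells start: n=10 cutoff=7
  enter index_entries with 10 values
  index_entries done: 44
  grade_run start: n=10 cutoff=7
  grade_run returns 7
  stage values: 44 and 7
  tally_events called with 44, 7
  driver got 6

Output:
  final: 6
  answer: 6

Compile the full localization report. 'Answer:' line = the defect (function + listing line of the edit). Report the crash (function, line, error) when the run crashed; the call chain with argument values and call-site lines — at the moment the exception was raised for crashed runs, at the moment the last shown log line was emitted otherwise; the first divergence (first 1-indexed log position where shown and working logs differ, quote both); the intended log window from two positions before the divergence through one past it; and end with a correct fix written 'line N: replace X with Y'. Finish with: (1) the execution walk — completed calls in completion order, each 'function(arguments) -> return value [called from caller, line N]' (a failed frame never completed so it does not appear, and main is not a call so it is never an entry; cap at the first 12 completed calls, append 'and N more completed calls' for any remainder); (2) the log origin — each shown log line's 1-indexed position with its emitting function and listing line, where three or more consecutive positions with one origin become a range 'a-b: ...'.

Answer: the defect is in grade_run at line 13.
Core observation: Position 6 is the first bad log line: 'grade_run returns 7' should read 'grade_run returns 4'.
Call chain: main.
First divergence: at position 6 the run shows 'grade_run returns 7' where the working version logs 'grade_run returns 4'.
Intended log window:
  4: index_entries done: 44
  5: grade_run start: n=10 cutoff=7
  6: grade_run returns 4
  7: stage values: 44 and 4
Execution walk:
  index_entries([-5, 6, 9, -5, 9, 9, 6, -3, 7, 11]) -> 44  [called from rank_cells, line 26]
  grade_run([-5, 6, 9, -5, 9, 9, 6, -3, 7, 11], 7) -> 7  [called from rank_cells, line 27]
  tally_events(44, 7) -> 6  [called from rank_cells, line 29]
  rank_cells([-5, 6, 9, -5, 9, 9, 6, -3, 7, 11], 7) -> 6  [called from main, line 40]
  audit_lot(6, 1) -> 6  [called from main, line 42]
Origin of each log line:
  1: emitted by main (line 39)
  2: emitted by rank_cells (line 25)
  3: emitted by index_entries (line 2)
  4: emitted by index_entries (line 6)
  5: emitted by grade_run (line 10)
  6: emitted by grade_run (line 15)
  7: emitted by rank_cells (line 28)
  8: emitted by tally_events (line 19)
  9: emitted by main (line 41)
A correct fix: line 13: replace `mark` with `rate`.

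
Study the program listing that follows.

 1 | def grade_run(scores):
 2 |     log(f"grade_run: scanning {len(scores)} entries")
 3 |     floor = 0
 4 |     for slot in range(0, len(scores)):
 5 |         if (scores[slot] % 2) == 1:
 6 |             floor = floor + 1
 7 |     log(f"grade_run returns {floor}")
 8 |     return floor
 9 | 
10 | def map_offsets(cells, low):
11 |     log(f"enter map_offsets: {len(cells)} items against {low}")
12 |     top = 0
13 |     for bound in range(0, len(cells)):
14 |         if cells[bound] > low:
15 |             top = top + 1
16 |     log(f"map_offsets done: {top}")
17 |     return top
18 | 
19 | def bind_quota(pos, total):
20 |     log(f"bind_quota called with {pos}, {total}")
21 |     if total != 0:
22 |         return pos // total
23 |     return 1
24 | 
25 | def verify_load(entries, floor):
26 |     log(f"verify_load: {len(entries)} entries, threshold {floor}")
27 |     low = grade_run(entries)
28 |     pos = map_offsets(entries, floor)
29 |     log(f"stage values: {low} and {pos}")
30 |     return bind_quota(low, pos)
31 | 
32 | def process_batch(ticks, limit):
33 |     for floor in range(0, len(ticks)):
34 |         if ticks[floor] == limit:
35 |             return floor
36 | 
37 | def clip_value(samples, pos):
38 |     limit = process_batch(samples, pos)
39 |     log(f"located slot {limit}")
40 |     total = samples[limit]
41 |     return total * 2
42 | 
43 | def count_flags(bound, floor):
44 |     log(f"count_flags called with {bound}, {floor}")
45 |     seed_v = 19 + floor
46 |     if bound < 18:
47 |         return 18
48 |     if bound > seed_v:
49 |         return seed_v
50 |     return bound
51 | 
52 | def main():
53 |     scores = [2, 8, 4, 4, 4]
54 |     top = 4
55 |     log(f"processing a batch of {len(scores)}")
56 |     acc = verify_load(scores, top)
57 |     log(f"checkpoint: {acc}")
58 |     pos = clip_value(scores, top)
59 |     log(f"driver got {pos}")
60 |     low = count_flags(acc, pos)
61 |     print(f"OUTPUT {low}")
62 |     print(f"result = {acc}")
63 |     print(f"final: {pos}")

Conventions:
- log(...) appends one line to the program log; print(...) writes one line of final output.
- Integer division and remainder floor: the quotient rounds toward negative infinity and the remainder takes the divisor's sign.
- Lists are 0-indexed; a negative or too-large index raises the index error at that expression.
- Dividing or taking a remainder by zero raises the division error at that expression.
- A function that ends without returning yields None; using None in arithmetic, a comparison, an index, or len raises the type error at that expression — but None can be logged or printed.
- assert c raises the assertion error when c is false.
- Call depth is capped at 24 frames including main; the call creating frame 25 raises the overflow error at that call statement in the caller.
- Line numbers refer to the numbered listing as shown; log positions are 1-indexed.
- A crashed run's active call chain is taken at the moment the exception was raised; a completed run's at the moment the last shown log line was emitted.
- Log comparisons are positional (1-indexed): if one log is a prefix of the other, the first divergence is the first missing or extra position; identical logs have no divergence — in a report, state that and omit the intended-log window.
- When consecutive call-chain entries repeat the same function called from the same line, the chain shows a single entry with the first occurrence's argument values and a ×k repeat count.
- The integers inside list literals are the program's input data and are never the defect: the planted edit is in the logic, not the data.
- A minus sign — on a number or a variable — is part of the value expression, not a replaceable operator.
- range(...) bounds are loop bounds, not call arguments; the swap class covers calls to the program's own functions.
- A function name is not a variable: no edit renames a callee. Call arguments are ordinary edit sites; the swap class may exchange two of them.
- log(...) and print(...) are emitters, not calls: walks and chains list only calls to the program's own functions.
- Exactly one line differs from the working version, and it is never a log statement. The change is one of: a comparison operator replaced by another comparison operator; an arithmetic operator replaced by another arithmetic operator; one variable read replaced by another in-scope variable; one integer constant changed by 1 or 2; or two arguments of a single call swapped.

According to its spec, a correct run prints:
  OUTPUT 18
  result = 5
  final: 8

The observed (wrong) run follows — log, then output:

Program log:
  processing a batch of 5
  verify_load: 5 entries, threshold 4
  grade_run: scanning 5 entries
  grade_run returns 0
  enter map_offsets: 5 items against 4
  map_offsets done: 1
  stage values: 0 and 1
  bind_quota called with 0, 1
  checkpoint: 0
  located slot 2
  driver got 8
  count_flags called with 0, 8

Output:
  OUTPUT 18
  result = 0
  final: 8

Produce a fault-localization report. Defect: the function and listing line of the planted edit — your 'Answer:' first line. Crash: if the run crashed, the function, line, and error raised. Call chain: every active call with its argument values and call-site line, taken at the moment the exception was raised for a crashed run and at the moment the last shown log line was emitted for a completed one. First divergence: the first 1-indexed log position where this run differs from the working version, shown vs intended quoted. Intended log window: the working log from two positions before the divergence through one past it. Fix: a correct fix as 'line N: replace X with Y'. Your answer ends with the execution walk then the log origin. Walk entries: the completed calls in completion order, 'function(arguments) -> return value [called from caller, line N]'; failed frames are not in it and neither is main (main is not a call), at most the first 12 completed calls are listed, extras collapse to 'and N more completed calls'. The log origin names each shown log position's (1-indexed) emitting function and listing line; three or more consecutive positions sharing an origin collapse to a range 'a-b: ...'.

Answer: the defect is in grade_run at line 5.
Key observation: The earliest visible damage is log position 4 — 'grade_run returns 0' rather than the intended 'grade_run returns 5'.
Call chain: main -> count_flags(0, 8) (called at line 60).
First divergence: position 4; shown 'grade_run returns 0' vs intended 'grade_run returns 5'.
Intended log window:
  2: verify_load: 5 entries, threshold 4
  3: grade_run: scanning 5 entries
  4: grade_run returns 5
  5: enter map_offsets: 5 items against 4
Execution walk:
  grade_run([2, 8, 4, 4, 4]) -> 0  [called from verify_load, line 27]
  map_offsets([2, 8, 4, 4, 4], 4) -> 1  [called from verify_load, line 28]
  bind_quota(0, 1) -> 0  [called from verify_load, line 30]
  verify_load([2, 8, 4, 4, 4], 4) -> 0  [called from main, line 56]
  process_batch([2, 8, 4, 4, 4], 4) -> 2  [called from clip_value, line 38]
  clip_value([2, 8, 4, 4, 4], 4) -> 8  [called from main, line 58]
  count_flags(0, 8) -> 18  [called from main, line 60]
Log origins:
  1: emitted by main (line 55)
  2: emitted by verify_load (line 26)
  3: emitted by grade_run (line 2)
  4: emitted by grade_run (line 7)
  5: emitted by map_offsets (line 11)
  6: emitted by map_offsets (line 16)
  7: emitted by verify_load (line 29)
  8: emitted by bind_quota (line 20)
  9: emitted by main (line 57)
  10: emitted by clip_value (line 39)
  11: emitted by main (line 59)
  12: emitted by count_flags (line 44)
A correct fix: line 5: replace `1` with `0`.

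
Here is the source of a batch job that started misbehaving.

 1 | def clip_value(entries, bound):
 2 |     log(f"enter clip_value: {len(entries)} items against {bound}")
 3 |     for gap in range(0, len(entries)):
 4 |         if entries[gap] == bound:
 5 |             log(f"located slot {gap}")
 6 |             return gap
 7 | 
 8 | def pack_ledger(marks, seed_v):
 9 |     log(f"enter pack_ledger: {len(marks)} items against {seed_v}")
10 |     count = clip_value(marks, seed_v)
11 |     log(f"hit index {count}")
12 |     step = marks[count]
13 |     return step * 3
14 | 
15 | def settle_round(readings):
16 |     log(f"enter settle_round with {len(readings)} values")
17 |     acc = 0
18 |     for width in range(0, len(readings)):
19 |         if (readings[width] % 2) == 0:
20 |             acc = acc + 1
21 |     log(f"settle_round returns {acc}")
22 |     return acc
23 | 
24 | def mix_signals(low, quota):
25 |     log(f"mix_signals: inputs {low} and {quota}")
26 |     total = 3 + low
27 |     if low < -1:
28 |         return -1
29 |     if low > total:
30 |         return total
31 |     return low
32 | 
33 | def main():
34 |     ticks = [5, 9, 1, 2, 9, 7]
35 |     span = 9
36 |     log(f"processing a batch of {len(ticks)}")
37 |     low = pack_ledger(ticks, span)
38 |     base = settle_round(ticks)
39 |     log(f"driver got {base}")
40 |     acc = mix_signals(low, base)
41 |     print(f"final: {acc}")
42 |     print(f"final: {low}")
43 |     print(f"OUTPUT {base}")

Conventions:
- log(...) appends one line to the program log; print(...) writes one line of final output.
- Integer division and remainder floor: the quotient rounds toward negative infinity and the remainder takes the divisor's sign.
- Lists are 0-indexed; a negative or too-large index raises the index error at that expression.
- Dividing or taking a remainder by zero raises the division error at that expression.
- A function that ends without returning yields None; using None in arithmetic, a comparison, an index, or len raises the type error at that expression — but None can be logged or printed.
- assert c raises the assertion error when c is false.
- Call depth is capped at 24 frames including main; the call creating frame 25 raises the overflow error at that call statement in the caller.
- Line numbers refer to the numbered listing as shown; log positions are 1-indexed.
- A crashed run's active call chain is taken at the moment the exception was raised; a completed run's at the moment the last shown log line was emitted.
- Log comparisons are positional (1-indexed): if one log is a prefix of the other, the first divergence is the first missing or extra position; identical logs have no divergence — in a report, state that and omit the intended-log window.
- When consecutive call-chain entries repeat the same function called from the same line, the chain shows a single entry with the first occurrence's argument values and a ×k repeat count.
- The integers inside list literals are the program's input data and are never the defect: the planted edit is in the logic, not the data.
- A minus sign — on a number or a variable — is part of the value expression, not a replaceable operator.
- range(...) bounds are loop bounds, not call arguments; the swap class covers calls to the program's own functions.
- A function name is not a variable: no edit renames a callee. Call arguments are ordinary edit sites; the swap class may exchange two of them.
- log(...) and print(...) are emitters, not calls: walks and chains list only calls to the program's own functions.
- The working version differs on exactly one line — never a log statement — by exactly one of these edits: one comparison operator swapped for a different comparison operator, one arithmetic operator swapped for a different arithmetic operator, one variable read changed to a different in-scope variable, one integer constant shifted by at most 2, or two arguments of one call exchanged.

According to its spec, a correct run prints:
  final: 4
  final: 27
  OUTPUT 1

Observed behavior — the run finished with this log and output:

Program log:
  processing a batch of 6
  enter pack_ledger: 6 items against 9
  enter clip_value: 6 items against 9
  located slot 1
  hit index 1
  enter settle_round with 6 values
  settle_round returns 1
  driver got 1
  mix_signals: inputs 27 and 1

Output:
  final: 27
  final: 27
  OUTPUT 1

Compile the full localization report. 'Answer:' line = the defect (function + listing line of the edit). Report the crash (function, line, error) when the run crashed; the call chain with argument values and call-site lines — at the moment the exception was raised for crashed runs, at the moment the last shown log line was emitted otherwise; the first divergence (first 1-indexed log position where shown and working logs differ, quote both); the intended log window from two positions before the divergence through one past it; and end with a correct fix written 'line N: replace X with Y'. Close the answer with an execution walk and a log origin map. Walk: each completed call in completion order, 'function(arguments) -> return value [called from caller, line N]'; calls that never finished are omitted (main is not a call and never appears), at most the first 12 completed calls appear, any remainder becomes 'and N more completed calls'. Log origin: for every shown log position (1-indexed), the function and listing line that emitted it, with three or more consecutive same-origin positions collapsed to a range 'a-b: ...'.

Answer: the defect is in mix_signals at line 26.
The tell: Nothing in the log betrays the bug — only the output does.
Call chain: main -> mix_signals(27, 1) (called at line 40).
First divergence: there is none — every log position agrees.
Execution walk:
  clip_value([5, 9, 1, 2, 9, 7], 9) -> 1  [called from pack_ledger, line 10]
  pack_ledger([5, 9, 1, 2, 9, 7], 9) -> 27  [called from main, line 37]
  settle_round([5, 9, 1, 2, 9, 7]) -> 1  [called from main, line 38]
  mix_signals(27, 1) -> 27  [called from main, line 40]
Log origin:
  1: from main, line 36
  2: from pack_ledger, line 9
  3: from clip_value, line 2
  4: from clip_value, line 5
  5: from pack_ledger, line 11
  6: from settle_round, line 16
  7: from settle_round, line 21
  8: from main, line 39
  9: from mix_signals, line 25
A correct fix: line 26: replace `low` with `quota`.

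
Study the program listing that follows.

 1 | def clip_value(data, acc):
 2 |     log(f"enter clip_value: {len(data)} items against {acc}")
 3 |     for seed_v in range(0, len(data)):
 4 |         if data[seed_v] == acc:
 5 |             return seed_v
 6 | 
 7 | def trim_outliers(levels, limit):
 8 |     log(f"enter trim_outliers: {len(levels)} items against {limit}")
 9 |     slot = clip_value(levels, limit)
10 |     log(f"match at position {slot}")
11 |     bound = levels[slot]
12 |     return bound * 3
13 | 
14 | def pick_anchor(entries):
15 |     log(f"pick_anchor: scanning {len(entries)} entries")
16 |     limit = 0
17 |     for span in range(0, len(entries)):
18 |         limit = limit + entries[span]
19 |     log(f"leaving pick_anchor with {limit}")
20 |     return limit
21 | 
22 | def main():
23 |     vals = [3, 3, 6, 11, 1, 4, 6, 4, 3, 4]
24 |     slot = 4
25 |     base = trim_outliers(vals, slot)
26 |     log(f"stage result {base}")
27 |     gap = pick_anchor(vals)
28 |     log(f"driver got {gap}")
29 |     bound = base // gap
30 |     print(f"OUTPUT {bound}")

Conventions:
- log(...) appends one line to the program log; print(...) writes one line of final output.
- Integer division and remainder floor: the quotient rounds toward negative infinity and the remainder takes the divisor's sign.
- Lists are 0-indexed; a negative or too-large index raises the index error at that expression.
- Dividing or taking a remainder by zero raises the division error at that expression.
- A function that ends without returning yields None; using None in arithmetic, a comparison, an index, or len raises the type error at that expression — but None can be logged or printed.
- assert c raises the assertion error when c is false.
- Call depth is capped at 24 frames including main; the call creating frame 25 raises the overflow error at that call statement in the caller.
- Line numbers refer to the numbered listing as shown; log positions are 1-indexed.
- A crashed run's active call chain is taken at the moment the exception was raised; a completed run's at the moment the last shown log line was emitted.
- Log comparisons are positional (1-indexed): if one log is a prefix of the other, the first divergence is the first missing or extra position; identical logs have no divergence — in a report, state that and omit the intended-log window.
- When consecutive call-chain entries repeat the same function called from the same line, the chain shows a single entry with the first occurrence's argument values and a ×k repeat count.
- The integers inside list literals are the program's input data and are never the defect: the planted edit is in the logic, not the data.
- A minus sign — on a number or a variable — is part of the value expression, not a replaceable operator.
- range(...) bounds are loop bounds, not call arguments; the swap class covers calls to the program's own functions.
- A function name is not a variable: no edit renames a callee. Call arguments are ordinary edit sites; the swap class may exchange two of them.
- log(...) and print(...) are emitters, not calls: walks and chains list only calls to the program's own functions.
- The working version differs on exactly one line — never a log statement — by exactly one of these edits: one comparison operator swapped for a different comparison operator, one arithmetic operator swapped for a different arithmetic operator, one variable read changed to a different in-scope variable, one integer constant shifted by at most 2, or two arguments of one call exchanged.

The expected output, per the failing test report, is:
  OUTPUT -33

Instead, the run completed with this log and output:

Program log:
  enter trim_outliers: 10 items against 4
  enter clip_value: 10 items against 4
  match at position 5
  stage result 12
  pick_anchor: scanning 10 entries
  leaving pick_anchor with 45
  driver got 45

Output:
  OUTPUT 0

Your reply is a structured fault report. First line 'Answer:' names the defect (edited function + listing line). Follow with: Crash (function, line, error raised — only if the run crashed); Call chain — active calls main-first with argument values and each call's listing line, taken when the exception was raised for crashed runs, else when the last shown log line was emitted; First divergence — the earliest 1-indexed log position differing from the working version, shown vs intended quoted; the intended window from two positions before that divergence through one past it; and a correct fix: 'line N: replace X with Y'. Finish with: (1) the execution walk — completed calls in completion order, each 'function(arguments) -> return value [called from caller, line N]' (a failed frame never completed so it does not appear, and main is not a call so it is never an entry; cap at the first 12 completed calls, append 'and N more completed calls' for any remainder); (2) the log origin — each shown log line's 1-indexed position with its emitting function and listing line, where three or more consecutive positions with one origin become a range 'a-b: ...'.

Answer: the defect is in main at line 29.
Key fact: Log streams are identical — the defect surfaces only in the printed output.
Call chain: main.
First divergence: none; the two logs match at every position.
Execution walk:
  clip_value([3, 3, 6, 11, 1, 4, 6, 4, 3, 4], 4) -> 5  [called from trim_outliers, line 9]
  trim_outliers([3, 3, 6, 11, 1, 4, 6, 4, 3, 4], 4) -> 12  [called from main, line 25]
  pick_anchor([3, 3, 6, 11, 1, 4, 6, 4, 3, 4]) -> 45  [called from main, line 27]
Log origins:
  1: logged in trim_outliers at line 8
  2: logged in clip_value at line 2
  3: logged in trim_outliers at line 10
  4: logged in main at line 26
  5: logged in pick_anchor at line 15
  6: logged in pick_anchor at line 19
  7: logged in main at line 28
A correct fix: line 29: replace `//` with `-`.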